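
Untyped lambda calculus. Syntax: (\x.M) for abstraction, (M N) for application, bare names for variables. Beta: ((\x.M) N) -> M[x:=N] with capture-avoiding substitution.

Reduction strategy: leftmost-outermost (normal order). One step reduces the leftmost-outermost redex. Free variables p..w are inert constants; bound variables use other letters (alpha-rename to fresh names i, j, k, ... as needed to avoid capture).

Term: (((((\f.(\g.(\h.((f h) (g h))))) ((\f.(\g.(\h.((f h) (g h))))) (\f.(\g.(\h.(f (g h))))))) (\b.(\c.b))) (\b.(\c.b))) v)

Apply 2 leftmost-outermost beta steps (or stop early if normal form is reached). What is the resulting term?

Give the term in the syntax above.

Answer: (((\h.((((\f.(\g.(\h.((f h) (g h))))) (\f.(\g.(\h.(f (g h)))))) h) ((\b.(\c.b)) h))) (\b.(\c.b))) v)

Derivation:
Step 0: (((((\f.(\g.(\h.((f h) (g h))))) ((\f.(\g.(\h.((f h) (g h))))) (\f.(\g.(\h.(f (g h))))))) (\b.(\c.b))) (\b.(\c.b))) v)
Step 1: ((((\g.(\h.((((\f.(\g.(\h.((f h) (g h))))) (\f.(\g.(\h.(f (g h)))))) h) (g h)))) (\b.(\c.b))) (\b.(\c.b))) v)
Step 2: (((\h.((((\f.(\g.(\h.((f h) (g h))))) (\f.(\g.(\h.(f (g h)))))) h) ((\b.(\c.b)) h))) (\b.(\c.b))) v)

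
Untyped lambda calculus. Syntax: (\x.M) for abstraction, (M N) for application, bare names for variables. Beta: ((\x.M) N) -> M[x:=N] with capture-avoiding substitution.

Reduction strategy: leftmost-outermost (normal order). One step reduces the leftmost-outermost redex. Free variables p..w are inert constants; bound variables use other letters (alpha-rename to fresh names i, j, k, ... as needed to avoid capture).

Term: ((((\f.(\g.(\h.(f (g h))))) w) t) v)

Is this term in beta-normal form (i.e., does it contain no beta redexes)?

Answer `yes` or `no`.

Term: ((((\f.(\g.(\h.(f (g h))))) w) t) v)
Found 1 beta redex(es).

Answer: no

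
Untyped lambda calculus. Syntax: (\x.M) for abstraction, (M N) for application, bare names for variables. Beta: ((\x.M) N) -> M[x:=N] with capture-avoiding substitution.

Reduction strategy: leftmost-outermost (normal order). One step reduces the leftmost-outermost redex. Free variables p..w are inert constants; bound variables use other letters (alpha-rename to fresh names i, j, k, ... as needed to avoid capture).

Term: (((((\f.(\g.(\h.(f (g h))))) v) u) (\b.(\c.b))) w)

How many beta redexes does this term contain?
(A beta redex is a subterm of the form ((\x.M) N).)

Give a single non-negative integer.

Answer: 1

Derivation:
Term: (((((\f.(\g.(\h.(f (g h))))) v) u) (\b.(\c.b))) w)
  Redex: ((\f.(\g.(\h.(f (g h))))) v)
Total redexes: 1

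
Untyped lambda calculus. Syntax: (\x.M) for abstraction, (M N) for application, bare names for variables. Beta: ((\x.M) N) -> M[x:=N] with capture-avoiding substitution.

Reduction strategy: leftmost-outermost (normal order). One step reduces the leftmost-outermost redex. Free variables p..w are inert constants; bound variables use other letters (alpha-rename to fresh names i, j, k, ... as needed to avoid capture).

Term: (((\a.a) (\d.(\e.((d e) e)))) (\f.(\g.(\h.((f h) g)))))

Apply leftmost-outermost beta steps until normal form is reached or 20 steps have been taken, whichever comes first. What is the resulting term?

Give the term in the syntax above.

Step 0: (((\a.a) (\d.(\e.((d e) e)))) (\f.(\g.(\h.((f h) g)))))
Step 1: ((\d.(\e.((d e) e))) (\f.(\g.(\h.((f h) g)))))
Step 2: (\e.(((\f.(\g.(\h.((f h) g)))) e) e))
Step 3: (\e.((\g.(\h.((e h) g))) e))
Step 4: (\e.(\h.((e h) e)))

Answer: (\e.(\h.((e h) e)))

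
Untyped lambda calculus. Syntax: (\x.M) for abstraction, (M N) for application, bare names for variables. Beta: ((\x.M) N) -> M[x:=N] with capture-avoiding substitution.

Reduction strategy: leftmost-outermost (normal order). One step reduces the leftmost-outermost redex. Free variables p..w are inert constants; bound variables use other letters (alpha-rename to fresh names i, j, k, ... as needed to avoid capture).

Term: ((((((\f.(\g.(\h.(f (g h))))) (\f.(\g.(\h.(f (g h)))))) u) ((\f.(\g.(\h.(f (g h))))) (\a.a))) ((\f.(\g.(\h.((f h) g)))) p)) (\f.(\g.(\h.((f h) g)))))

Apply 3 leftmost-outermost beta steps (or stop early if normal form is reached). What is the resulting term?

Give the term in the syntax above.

Step 0: ((((((\f.(\g.(\h.(f (g h))))) (\f.(\g.(\h.(f (g h)))))) u) ((\f.(\g.(\h.(f (g h))))) (\a.a))) ((\f.(\g.(\h.((f h) g)))) p)) (\f.(\g.(\h.((f h) g)))))
Step 1: (((((\g.(\h.((\f.(\g.(\h.(f (g h))))) (g h)))) u) ((\f.(\g.(\h.(f (g h))))) (\a.a))) ((\f.(\g.(\h.((f h) g)))) p)) (\f.(\g.(\h.((f h) g)))))
Step 2: ((((\h.((\f.(\g.(\h.(f (g h))))) (u h))) ((\f.(\g.(\h.(f (g h))))) (\a.a))) ((\f.(\g.(\h.((f h) g)))) p)) (\f.(\g.(\h.((f h) g)))))
Step 3: ((((\f.(\g.(\h.(f (g h))))) (u ((\f.(\g.(\h.(f (g h))))) (\a.a)))) ((\f.(\g.(\h.((f h) g)))) p)) (\f.(\g.(\h.((f h) g)))))

Answer: ((((\f.(\g.(\h.(f (g h))))) (u ((\f.(\g.(\h.(f (g h))))) (\a.a)))) ((\f.(\g.(\h.((f h) g)))) p)) (\f.(\g.(\h.((f h) g)))))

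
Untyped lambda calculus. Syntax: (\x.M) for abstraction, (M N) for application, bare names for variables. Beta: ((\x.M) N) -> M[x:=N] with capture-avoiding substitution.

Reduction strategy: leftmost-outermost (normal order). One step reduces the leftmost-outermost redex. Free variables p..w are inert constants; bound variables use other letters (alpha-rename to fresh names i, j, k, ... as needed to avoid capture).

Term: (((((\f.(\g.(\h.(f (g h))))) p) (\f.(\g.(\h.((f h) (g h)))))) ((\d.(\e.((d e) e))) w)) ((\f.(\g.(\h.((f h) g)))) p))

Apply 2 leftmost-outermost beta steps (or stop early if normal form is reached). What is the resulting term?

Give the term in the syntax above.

Step 0: (((((\f.(\g.(\h.(f (g h))))) p) (\f.(\g.(\h.((f h) (g h)))))) ((\d.(\e.((d e) e))) w)) ((\f.(\g.(\h.((f h) g)))) p))
Step 1: ((((\g.(\h.(p (g h)))) (\f.(\g.(\h.((f h) (g h)))))) ((\d.(\e.((d e) e))) w)) ((\f.(\g.(\h.((f h) g)))) p))
Step 2: (((\h.(p ((\f.(\g.(\h.((f h) (g h))))) h))) ((\d.(\e.((d e) e))) w)) ((\f.(\g.(\h.((f h) g)))) p))

Answer: (((\h.(p ((\f.(\g.(\h.((f h) (g h))))) h))) ((\d.(\e.((d e) e))) w)) ((\f.(\g.(\h.((f h) g)))) p))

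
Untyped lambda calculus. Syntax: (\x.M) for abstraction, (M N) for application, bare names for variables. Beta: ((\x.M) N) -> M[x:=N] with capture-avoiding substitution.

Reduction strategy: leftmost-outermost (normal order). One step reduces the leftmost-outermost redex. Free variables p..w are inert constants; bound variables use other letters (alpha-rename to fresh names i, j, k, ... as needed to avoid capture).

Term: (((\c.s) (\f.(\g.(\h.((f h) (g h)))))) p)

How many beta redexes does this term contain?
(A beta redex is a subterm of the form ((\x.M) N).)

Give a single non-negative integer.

Answer: 1

Derivation:
Term: (((\c.s) (\f.(\g.(\h.((f h) (g h)))))) p)
  Redex: ((\c.s) (\f.(\g.(\h.((f h) (g h))))))
Total redexes: 1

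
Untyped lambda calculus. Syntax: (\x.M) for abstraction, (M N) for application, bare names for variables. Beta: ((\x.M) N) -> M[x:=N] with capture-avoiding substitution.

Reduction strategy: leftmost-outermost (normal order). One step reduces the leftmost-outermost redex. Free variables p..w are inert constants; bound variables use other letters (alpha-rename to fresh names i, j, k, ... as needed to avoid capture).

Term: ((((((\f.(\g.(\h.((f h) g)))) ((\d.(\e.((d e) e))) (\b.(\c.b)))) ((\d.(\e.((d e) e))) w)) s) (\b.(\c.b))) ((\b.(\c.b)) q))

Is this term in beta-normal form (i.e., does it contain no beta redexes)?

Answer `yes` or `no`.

Term: ((((((\f.(\g.(\h.((f h) g)))) ((\d.(\e.((d e) e))) (\b.(\c.b)))) ((\d.(\e.((d e) e))) w)) s) (\b.(\c.b))) ((\b.(\c.b)) q))
Found 4 beta redex(es).

Answer: no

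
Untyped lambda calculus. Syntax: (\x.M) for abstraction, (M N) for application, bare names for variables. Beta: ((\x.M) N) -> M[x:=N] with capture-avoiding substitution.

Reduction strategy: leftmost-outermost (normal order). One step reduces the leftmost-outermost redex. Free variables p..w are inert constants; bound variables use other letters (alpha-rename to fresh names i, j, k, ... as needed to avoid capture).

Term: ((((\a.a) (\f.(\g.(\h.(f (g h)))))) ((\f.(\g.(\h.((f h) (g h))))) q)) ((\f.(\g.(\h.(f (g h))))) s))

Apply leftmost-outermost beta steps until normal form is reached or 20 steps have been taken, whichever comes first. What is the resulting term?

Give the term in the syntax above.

Step 0: ((((\a.a) (\f.(\g.(\h.(f (g h)))))) ((\f.(\g.(\h.((f h) (g h))))) q)) ((\f.(\g.(\h.(f (g h))))) s))
Step 1: (((\f.(\g.(\h.(f (g h))))) ((\f.(\g.(\h.((f h) (g h))))) q)) ((\f.(\g.(\h.(f (g h))))) s))
Step 2: ((\g.(\h.(((\f.(\g.(\h.((f h) (g h))))) q) (g h)))) ((\f.(\g.(\h.(f (g h))))) s))
Step 3: (\h.(((\f.(\g.(\h.((f h) (g h))))) q) (((\f.(\g.(\h.(f (g h))))) s) h)))
Step 4: (\h.((\g.(\h.((q h) (g h)))) (((\f.(\g.(\h.(f (g h))))) s) h)))
Step 5: (\h.(\i.((q i) ((((\f.(\g.(\h.(f (g h))))) s) h) i))))
Step 6: (\h.(\i.((q i) (((\g.(\h.(s (g h)))) h) i))))
Step 7: (\h.(\i.((q i) ((\i.(s (h i))) i))))
Step 8: (\h.(\i.((q i) (s (h i)))))

Answer: (\h.(\i.((q i) (s (h i)))))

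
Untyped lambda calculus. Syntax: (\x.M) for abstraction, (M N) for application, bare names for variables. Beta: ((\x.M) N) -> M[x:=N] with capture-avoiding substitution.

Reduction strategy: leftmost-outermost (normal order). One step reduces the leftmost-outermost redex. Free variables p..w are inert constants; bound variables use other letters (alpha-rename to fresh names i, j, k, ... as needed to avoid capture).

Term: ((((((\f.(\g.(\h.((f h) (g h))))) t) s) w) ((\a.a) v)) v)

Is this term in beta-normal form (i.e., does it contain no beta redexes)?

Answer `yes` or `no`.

Answer: no

Derivation:
Term: ((((((\f.(\g.(\h.((f h) (g h))))) t) s) w) ((\a.a) v)) v)
Found 2 beta redex(es).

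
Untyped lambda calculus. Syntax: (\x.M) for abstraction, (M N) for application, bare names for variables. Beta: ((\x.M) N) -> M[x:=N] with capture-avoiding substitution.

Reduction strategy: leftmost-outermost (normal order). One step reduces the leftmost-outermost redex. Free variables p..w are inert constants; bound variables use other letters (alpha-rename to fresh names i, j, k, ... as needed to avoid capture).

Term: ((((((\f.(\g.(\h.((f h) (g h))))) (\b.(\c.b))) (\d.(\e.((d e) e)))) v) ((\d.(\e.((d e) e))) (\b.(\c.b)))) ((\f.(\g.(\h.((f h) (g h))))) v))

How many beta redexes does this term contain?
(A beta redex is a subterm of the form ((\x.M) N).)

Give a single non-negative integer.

Answer: 3

Derivation:
Term: ((((((\f.(\g.(\h.((f h) (g h))))) (\b.(\c.b))) (\d.(\e.((d e) e)))) v) ((\d.(\e.((d e) e))) (\b.(\c.b)))) ((\f.(\g.(\h.((f h) (g h))))) v))
  Redex: ((\f.(\g.(\h.((f h) (g h))))) (\b.(\c.b)))
  Redex: ((\d.(\e.((d e) e))) (\b.(\c.b)))
  Redex: ((\f.(\g.(\h.((f h) (g h))))) v)
Total redexes: 3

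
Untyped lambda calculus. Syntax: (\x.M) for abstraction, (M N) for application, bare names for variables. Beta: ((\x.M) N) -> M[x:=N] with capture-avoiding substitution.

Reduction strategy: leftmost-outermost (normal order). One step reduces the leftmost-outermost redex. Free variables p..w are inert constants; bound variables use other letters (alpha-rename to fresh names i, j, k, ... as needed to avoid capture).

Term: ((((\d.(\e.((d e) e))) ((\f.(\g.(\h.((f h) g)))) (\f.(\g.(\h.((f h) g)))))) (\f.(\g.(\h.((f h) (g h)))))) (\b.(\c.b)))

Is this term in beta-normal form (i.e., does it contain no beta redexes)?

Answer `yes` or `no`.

Answer: no

Derivation:
Term: ((((\d.(\e.((d e) e))) ((\f.(\g.(\h.((f h) g)))) (\f.(\g.(\h.((f h) g)))))) (\f.(\g.(\h.((f h) (g h)))))) (\b.(\c.b)))
Found 2 beta redex(es).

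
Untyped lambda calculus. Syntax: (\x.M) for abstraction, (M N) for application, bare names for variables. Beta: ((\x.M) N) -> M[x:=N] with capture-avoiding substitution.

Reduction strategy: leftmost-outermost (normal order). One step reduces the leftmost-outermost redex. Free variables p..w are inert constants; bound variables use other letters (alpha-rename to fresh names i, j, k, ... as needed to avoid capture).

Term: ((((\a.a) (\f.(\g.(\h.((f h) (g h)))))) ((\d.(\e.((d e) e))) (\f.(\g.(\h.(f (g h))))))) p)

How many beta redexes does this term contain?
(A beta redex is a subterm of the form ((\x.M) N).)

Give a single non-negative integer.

Answer: 2

Derivation:
Term: ((((\a.a) (\f.(\g.(\h.((f h) (g h)))))) ((\d.(\e.((d e) e))) (\f.(\g.(\h.(f (g h))))))) p)
  Redex: ((\a.a) (\f.(\g.(\h.((f h) (g h))))))
  Redex: ((\d.(\e.((d e) e))) (\f.(\g.(\h.(f (g h))))))
Total redexes: 2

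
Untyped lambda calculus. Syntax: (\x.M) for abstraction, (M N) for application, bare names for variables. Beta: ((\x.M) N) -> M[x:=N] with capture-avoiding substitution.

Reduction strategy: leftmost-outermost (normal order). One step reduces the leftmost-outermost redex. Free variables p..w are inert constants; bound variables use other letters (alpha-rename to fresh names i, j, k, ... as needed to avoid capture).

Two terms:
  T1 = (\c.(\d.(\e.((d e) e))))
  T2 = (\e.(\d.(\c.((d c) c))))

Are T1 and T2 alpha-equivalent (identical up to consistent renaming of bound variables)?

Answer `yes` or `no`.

Answer: yes

Derivation:
Term 1: (\c.(\d.(\e.((d e) e))))
Term 2: (\e.(\d.(\c.((d c) c))))
Alpha-equivalence: compare structure up to binder renaming.
Result: True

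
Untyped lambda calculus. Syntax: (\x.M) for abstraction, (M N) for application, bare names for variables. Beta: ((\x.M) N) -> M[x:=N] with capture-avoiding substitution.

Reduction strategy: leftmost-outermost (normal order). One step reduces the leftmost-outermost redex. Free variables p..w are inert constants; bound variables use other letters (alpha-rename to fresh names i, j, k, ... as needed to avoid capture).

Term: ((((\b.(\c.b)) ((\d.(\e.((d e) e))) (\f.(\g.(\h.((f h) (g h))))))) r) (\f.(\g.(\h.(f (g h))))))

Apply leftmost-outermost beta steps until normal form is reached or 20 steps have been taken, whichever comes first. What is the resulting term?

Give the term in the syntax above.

Answer: (\h.(\i.(h (\j.(h (i j))))))

Derivation:
Step 0: ((((\b.(\c.b)) ((\d.(\e.((d e) e))) (\f.(\g.(\h.((f h) (g h))))))) r) (\f.(\g.(\h.(f (g h))))))
Step 1: (((\c.((\d.(\e.((d e) e))) (\f.(\g.(\h.((f h) (g h))))))) r) (\f.(\g.(\h.(f (g h))))))
Step 2: (((\d.(\e.((d e) e))) (\f.(\g.(\h.((f h) (g h)))))) (\f.(\g.(\h.(f (g h))))))
Step 3: ((\e.(((\f.(\g.(\h.((f h) (g h))))) e) e)) (\f.(\g.(\h.(f (g h))))))
Step 4: (((\f.(\g.(\h.((f h) (g h))))) (\f.(\g.(\h.(f (g h)))))) (\f.(\g.(\h.(f (g h))))))
Step 5: ((\g.(\h.(((\f.(\g.(\h.(f (g h))))) h) (g h)))) (\f.(\g.(\h.(f (g h))))))
Step 6: (\h.(((\f.(\g.(\h.(f (g h))))) h) ((\f.(\g.(\h.(f (g h))))) h)))
Step 7: (\h.((\g.(\i.(h (g i)))) ((\f.(\g.(\h.(f (g h))))) h)))
Step 8: (\h.(\i.(h (((\f.(\g.(\h.(f (g h))))) h) i))))
Step 9: (\h.(\i.(h ((\g.(\i.(h (g i)))) i))))
Step 10: (\h.(\i.(h (\j.(h (i j))))))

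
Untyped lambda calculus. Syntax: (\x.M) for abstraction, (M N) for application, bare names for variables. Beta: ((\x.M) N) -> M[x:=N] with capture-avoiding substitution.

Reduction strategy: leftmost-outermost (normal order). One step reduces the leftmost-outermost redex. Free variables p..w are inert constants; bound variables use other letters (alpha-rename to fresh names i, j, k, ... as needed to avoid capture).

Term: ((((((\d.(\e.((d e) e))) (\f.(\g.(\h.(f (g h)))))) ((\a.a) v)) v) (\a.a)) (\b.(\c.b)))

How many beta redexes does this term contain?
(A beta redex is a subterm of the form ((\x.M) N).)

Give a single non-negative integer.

Answer: 2

Derivation:
Term: ((((((\d.(\e.((d e) e))) (\f.(\g.(\h.(f (g h)))))) ((\a.a) v)) v) (\a.a)) (\b.(\c.b)))
  Redex: ((\d.(\e.((d e) e))) (\f.(\g.(\h.(f (g h))))))
  Redex: ((\a.a) v)
Total redexes: 2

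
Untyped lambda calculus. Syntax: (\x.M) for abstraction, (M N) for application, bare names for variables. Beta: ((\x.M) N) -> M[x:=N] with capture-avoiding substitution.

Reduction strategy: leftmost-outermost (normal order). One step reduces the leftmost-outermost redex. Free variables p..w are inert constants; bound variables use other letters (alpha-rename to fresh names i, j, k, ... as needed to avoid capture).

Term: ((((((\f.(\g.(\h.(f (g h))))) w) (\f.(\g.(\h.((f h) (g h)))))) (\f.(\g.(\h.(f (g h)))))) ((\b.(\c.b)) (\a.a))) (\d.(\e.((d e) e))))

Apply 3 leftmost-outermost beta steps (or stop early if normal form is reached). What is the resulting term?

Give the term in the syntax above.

Answer: (((w ((\f.(\g.(\h.((f h) (g h))))) (\f.(\g.(\h.(f (g h))))))) ((\b.(\c.b)) (\a.a))) (\d.(\e.((d e) e))))

Derivation:
Step 0: ((((((\f.(\g.(\h.(f (g h))))) w) (\f.(\g.(\h.((f h) (g h)))))) (\f.(\g.(\h.(f (g h)))))) ((\b.(\c.b)) (\a.a))) (\d.(\e.((d e) e))))
Step 1: (((((\g.(\h.(w (g h)))) (\f.(\g.(\h.((f h) (g h)))))) (\f.(\g.(\h.(f (g h)))))) ((\b.(\c.b)) (\a.a))) (\d.(\e.((d e) e))))
Step 2: ((((\h.(w ((\f.(\g.(\h.((f h) (g h))))) h))) (\f.(\g.(\h.(f (g h)))))) ((\b.(\c.b)) (\a.a))) (\d.(\e.((d e) e))))
Step 3: (((w ((\f.(\g.(\h.((f h) (g h))))) (\f.(\g.(\h.(f (g h))))))) ((\b.(\c.b)) (\a.a))) (\d.(\e.((d e) e))))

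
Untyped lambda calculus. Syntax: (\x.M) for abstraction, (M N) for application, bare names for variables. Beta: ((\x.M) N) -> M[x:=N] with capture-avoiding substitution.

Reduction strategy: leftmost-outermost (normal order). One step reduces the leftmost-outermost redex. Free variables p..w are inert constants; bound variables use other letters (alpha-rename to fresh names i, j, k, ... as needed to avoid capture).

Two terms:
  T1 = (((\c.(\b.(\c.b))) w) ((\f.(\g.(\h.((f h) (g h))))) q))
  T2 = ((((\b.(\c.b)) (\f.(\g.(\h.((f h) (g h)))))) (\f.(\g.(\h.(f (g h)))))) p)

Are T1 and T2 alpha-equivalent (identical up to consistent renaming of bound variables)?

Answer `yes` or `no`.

Answer: no

Derivation:
Term 1: (((\c.(\b.(\c.b))) w) ((\f.(\g.(\h.((f h) (g h))))) q))
Term 2: ((((\b.(\c.b)) (\f.(\g.(\h.((f h) (g h)))))) (\f.(\g.(\h.(f (g h)))))) p)
Alpha-equivalence: compare structure up to binder renaming.
Result: False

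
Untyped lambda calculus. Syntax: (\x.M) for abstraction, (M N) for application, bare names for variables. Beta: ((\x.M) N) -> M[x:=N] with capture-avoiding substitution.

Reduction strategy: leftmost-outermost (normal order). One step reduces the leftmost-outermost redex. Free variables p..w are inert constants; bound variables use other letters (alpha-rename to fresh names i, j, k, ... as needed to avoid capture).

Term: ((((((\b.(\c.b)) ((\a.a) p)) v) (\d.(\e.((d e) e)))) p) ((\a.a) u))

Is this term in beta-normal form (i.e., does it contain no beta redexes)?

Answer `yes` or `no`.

Term: ((((((\b.(\c.b)) ((\a.a) p)) v) (\d.(\e.((d e) e)))) p) ((\a.a) u))
Found 3 beta redex(es).

Answer: no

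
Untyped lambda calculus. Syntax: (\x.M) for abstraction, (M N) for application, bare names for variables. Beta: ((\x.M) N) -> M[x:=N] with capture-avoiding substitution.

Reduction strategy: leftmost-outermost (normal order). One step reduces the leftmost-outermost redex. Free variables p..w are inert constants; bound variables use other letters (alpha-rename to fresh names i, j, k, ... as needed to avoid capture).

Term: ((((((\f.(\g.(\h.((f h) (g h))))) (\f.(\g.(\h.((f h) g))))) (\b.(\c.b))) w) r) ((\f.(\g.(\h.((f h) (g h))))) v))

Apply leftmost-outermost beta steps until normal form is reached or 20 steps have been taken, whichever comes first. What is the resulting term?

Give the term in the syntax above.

Answer: (((w r) (\c.w)) (\g.(\h.((v h) (g h)))))

Derivation:
Step 0: ((((((\f.(\g.(\h.((f h) (g h))))) (\f.(\g.(\h.((f h) g))))) (\b.(\c.b))) w) r) ((\f.(\g.(\h.((f h) (g h))))) v))
Step 1: (((((\g.(\h.(((\f.(\g.(\h.((f h) g)))) h) (g h)))) (\b.(\c.b))) w) r) ((\f.(\g.(\h.((f h) (g h))))) v))
Step 2: ((((\h.(((\f.(\g.(\h.((f h) g)))) h) ((\b.(\c.b)) h))) w) r) ((\f.(\g.(\h.((f h) (g h))))) v))
Step 3: (((((\f.(\g.(\h.((f h) g)))) w) ((\b.(\c.b)) w)) r) ((\f.(\g.(\h.((f h) (g h))))) v))
Step 4: ((((\g.(\h.((w h) g))) ((\b.(\c.b)) w)) r) ((\f.(\g.(\h.((f h) (g h))))) v))
Step 5: (((\h.((w h) ((\b.(\c.b)) w))) r) ((\f.(\g.(\h.((f h) (g h))))) v))
Step 6: (((w r) ((\b.(\c.b)) w)) ((\f.(\g.(\h.((f h) (g h))))) v))
Step 7: (((w r) (\c.w)) ((\f.(\g.(\h.((f h) (g h))))) v))
Step 8: (((w r) (\c.w)) (\g.(\h.((v h) (g h)))))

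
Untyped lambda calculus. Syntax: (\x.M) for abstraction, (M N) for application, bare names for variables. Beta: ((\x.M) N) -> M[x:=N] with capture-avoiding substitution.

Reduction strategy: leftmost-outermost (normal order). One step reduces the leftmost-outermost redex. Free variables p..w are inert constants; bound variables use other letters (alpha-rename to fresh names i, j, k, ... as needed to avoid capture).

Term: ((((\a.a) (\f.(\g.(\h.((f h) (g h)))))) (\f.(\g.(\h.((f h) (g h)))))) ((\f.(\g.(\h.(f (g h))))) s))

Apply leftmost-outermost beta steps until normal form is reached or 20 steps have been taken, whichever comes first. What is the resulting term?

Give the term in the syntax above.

Step 0: ((((\a.a) (\f.(\g.(\h.((f h) (g h)))))) (\f.(\g.(\h.((f h) (g h)))))) ((\f.(\g.(\h.(f (g h))))) s))
Step 1: (((\f.(\g.(\h.((f h) (g h))))) (\f.(\g.(\h.((f h) (g h)))))) ((\f.(\g.(\h.(f (g h))))) s))
Step 2: ((\g.(\h.(((\f.(\g.(\h.((f h) (g h))))) h) (g h)))) ((\f.(\g.(\h.(f (g h))))) s))
Step 3: (\h.(((\f.(\g.(\h.((f h) (g h))))) h) (((\f.(\g.(\h.(f (g h))))) s) h)))
Step 4: (\h.((\g.(\i.((h i) (g i)))) (((\f.(\g.(\h.(f (g h))))) s) h)))
Step 5: (\h.(\i.((h i) ((((\f.(\g.(\h.(f (g h))))) s) h) i))))
Step 6: (\h.(\i.((h i) (((\g.(\h.(s (g h)))) h) i))))
Step 7: (\h.(\i.((h i) ((\i.(s (h i))) i))))
Step 8: (\h.(\i.((h i) (s (h i)))))

Answer: (\h.(\i.((h i) (s (h i)))))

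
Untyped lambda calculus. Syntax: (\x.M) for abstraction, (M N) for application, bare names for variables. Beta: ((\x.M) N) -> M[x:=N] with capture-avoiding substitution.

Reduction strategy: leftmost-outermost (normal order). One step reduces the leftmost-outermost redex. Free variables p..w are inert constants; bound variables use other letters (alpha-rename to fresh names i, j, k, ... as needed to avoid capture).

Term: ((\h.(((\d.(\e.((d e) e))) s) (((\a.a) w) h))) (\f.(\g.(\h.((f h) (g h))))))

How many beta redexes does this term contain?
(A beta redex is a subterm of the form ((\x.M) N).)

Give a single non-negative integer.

Answer: 3

Derivation:
Term: ((\h.(((\d.(\e.((d e) e))) s) (((\a.a) w) h))) (\f.(\g.(\h.((f h) (g h))))))
  Redex: ((\h.(((\d.(\e.((d e) e))) s) (((\a.a) w) h))) (\f.(\g.(\h.((f h) (g h))))))
  Redex: ((\d.(\e.((d e) e))) s)
  Redex: ((\a.a) w)
Total redexes: 3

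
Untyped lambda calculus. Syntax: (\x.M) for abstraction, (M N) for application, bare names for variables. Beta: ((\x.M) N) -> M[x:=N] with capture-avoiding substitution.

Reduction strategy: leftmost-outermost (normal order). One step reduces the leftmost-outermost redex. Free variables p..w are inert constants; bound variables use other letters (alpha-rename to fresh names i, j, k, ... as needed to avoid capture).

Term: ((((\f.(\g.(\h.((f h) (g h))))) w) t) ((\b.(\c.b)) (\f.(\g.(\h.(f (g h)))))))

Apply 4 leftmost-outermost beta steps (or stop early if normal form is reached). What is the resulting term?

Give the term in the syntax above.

Step 0: ((((\f.(\g.(\h.((f h) (g h))))) w) t) ((\b.(\c.b)) (\f.(\g.(\h.(f (g h)))))))
Step 1: (((\g.(\h.((w h) (g h)))) t) ((\b.(\c.b)) (\f.(\g.(\h.(f (g h)))))))
Step 2: ((\h.((w h) (t h))) ((\b.(\c.b)) (\f.(\g.(\h.(f (g h)))))))
Step 3: ((w ((\b.(\c.b)) (\f.(\g.(\h.(f (g h))))))) (t ((\b.(\c.b)) (\f.(\g.(\h.(f (g h))))))))
Step 4: ((w (\c.(\f.(\g.(\h.(f (g h))))))) (t ((\b.(\c.b)) (\f.(\g.(\h.(f (g h))))))))

Answer: ((w (\c.(\f.(\g.(\h.(f (g h))))))) (t ((\b.(\c.b)) (\f.(\g.(\h.(f (g h))))))))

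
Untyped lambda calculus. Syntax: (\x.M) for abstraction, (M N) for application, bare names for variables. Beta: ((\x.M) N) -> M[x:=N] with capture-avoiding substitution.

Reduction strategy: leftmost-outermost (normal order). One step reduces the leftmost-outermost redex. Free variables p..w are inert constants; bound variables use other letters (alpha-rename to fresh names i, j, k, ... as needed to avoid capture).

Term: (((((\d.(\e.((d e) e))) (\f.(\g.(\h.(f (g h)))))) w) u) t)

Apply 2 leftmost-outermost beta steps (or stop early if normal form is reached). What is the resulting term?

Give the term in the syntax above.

Answer: (((((\f.(\g.(\h.(f (g h))))) w) w) u) t)

Derivation:
Step 0: (((((\d.(\e.((d e) e))) (\f.(\g.(\h.(f (g h)))))) w) u) t)
Step 1: ((((\e.(((\f.(\g.(\h.(f (g h))))) e) e)) w) u) t)
Step 2: (((((\f.(\g.(\h.(f (g h))))) w) w) u) t)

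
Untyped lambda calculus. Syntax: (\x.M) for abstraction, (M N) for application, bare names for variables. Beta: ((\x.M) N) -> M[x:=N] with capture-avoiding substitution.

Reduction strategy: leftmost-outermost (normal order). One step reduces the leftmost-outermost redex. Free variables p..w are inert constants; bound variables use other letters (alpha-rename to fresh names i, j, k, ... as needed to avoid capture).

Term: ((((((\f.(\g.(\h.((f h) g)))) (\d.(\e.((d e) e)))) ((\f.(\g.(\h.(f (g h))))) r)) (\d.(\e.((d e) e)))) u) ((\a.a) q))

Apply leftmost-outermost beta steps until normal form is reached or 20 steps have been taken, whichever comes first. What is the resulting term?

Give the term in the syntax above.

Answer: (((r (\h.(r (\i.(r (h i)))))) u) q)

Derivation:
Step 0: ((((((\f.(\g.(\h.((f h) g)))) (\d.(\e.((d e) e)))) ((\f.(\g.(\h.(f (g h))))) r)) (\d.(\e.((d e) e)))) u) ((\a.a) q))
Step 1: (((((\g.(\h.(((\d.(\e.((d e) e))) h) g))) ((\f.(\g.(\h.(f (g h))))) r)) (\d.(\e.((d e) e)))) u) ((\a.a) q))
Step 2: ((((\h.(((\d.(\e.((d e) e))) h) ((\f.(\g.(\h.(f (g h))))) r))) (\d.(\e.((d e) e)))) u) ((\a.a) q))
Step 3: (((((\d.(\e.((d e) e))) (\d.(\e.((d e) e)))) ((\f.(\g.(\h.(f (g h))))) r)) u) ((\a.a) q))
Step 4: ((((\e.(((\d.(\e.((d e) e))) e) e)) ((\f.(\g.(\h.(f (g h))))) r)) u) ((\a.a) q))
Step 5: (((((\d.(\e.((d e) e))) ((\f.(\g.(\h.(f (g h))))) r)) ((\f.(\g.(\h.(f (g h))))) r)) u) ((\a.a) q))
Step 6: ((((\e.((((\f.(\g.(\h.(f (g h))))) r) e) e)) ((\f.(\g.(\h.(f (g h))))) r)) u) ((\a.a) q))
Step 7: ((((((\f.(\g.(\h.(f (g h))))) r) ((\f.(\g.(\h.(f (g h))))) r)) ((\f.(\g.(\h.(f (g h))))) r)) u) ((\a.a) q))
Step 8: (((((\g.(\h.(r (g h)))) ((\f.(\g.(\h.(f (g h))))) r)) ((\f.(\g.(\h.(f (g h))))) r)) u) ((\a.a) q))
Step 9: ((((\h.(r (((\f.(\g.(\h.(f (g h))))) r) h))) ((\f.(\g.(\h.(f (g h))))) r)) u) ((\a.a) q))
Step 10: (((r (((\f.(\g.(\h.(f (g h))))) r) ((\f.(\g.(\h.(f (g h))))) r))) u) ((\a.a) q))
Step 11: (((r ((\g.(\h.(r (g h)))) ((\f.(\g.(\h.(f (g h))))) r))) u) ((\a.a) q))
Step 12: (((r (\h.(r (((\f.(\g.(\h.(f (g h))))) r) h)))) u) ((\a.a) q))
Step 13: (((r (\h.(r ((\g.(\h.(r (g h)))) h)))) u) ((\a.a) q))
Step 14: (((r (\h.(r (\i.(r (h i)))))) u) ((\a.a) q))
Step 15: (((r (\h.(r (\i.(r (h i)))))) u) q)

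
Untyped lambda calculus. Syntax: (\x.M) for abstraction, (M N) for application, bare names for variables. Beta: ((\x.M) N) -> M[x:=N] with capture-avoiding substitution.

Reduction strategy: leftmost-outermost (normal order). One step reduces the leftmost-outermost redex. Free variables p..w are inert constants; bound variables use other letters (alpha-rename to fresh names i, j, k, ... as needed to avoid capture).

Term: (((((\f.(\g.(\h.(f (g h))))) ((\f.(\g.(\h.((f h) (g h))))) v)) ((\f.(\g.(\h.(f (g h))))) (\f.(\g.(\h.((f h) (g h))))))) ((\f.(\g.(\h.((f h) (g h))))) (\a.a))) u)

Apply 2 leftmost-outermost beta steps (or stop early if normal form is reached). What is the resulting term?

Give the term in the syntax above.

Step 0: (((((\f.(\g.(\h.(f (g h))))) ((\f.(\g.(\h.((f h) (g h))))) v)) ((\f.(\g.(\h.(f (g h))))) (\f.(\g.(\h.((f h) (g h))))))) ((\f.(\g.(\h.((f h) (g h))))) (\a.a))) u)
Step 1: ((((\g.(\h.(((\f.(\g.(\h.((f h) (g h))))) v) (g h)))) ((\f.(\g.(\h.(f (g h))))) (\f.(\g.(\h.((f h) (g h))))))) ((\f.(\g.(\h.((f h) (g h))))) (\a.a))) u)
Step 2: (((\h.(((\f.(\g.(\h.((f h) (g h))))) v) (((\f.(\g.(\h.(f (g h))))) (\f.(\g.(\h.((f h) (g h)))))) h))) ((\f.(\g.(\h.((f h) (g h))))) (\a.a))) u)

Answer: (((\h.(((\f.(\g.(\h.((f h) (g h))))) v) (((\f.(\g.(\h.(f (g h))))) (\f.(\g.(\h.((f h) (g h)))))) h))) ((\f.(\g.(\h.((f h) (g h))))) (\a.a))) u)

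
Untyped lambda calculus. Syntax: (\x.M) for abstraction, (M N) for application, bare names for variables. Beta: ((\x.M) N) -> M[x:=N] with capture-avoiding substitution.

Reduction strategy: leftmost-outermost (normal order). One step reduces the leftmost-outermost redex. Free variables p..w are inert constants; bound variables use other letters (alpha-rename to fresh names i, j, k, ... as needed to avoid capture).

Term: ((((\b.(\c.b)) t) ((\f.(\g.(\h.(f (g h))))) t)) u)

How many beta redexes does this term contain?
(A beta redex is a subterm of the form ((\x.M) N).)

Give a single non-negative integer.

Answer: 2

Derivation:
Term: ((((\b.(\c.b)) t) ((\f.(\g.(\h.(f (g h))))) t)) u)
  Redex: ((\b.(\c.b)) t)
  Redex: ((\f.(\g.(\h.(f (g h))))) t)
Total redexes: 2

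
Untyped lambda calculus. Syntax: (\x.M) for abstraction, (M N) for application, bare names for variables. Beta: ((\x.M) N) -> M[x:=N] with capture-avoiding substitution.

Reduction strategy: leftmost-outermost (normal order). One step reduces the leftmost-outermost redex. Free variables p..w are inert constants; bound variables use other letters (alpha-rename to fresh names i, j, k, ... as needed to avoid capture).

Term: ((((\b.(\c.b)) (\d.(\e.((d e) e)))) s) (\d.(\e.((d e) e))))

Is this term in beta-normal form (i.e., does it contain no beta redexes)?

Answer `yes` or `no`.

Term: ((((\b.(\c.b)) (\d.(\e.((d e) e)))) s) (\d.(\e.((d e) e))))
Found 1 beta redex(es).

Answer: no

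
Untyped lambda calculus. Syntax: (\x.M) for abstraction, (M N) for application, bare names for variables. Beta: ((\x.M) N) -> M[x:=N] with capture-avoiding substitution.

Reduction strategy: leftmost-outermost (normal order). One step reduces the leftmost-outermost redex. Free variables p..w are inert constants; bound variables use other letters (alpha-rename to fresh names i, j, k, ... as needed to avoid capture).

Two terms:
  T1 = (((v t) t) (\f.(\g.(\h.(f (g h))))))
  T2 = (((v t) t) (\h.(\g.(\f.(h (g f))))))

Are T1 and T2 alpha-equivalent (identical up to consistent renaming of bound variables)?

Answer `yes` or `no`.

Answer: yes

Derivation:
Term 1: (((v t) t) (\f.(\g.(\h.(f (g h))))))
Term 2: (((v t) t) (\h.(\g.(\f.(h (g f))))))
Alpha-equivalence: compare structure up to binder renaming.
Result: True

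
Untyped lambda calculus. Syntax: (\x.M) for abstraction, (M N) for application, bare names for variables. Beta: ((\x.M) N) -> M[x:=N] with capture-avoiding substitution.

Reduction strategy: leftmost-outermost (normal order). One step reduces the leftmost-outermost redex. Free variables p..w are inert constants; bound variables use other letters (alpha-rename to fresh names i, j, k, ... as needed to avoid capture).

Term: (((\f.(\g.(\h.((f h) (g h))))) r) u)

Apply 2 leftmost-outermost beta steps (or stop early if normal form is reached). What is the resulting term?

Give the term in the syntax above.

Answer: (\h.((r h) (u h)))

Derivation:
Step 0: (((\f.(\g.(\h.((f h) (g h))))) r) u)
Step 1: ((\g.(\h.((r h) (g h)))) u)
Step 2: (\h.((r h) (u h)))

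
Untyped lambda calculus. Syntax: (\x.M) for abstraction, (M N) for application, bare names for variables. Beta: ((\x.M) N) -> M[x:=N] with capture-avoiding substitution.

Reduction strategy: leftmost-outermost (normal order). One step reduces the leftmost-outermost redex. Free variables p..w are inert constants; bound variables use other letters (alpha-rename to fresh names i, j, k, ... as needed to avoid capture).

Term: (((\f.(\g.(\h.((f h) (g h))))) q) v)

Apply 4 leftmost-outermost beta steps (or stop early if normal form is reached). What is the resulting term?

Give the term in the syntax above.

Step 0: (((\f.(\g.(\h.((f h) (g h))))) q) v)
Step 1: ((\g.(\h.((q h) (g h)))) v)
Step 2: (\h.((q h) (v h)))
Step 3: (normal form reached)

Answer: (\h.((q h) (v h)))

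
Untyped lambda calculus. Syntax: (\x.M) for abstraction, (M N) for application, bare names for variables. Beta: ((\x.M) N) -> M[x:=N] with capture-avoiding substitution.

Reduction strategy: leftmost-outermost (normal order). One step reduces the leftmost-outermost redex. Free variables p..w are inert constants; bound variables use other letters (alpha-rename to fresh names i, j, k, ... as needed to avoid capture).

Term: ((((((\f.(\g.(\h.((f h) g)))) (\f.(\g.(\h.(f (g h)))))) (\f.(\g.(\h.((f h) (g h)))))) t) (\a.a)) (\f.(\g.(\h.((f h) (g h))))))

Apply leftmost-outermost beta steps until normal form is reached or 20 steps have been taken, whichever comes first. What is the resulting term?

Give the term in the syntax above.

Answer: ((t (\g.(\h.(h (g h))))) (\f.(\g.(\h.((f h) (g h))))))

Derivation:
Step 0: ((((((\f.(\g.(\h.((f h) g)))) (\f.(\g.(\h.(f (g h)))))) (\f.(\g.(\h.((f h) (g h)))))) t) (\a.a)) (\f.(\g.(\h.((f h) (g h))))))
Step 1: (((((\g.(\h.(((\f.(\g.(\h.(f (g h))))) h) g))) (\f.(\g.(\h.((f h) (g h)))))) t) (\a.a)) (\f.(\g.(\h.((f h) (g h))))))
Step 2: ((((\h.(((\f.(\g.(\h.(f (g h))))) h) (\f.(\g.(\h.((f h) (g h))))))) t) (\a.a)) (\f.(\g.(\h.((f h) (g h))))))
Step 3: (((((\f.(\g.(\h.(f (g h))))) t) (\f.(\g.(\h.((f h) (g h)))))) (\a.a)) (\f.(\g.(\h.((f h) (g h))))))
Step 4: ((((\g.(\h.(t (g h)))) (\f.(\g.(\h.((f h) (g h)))))) (\a.a)) (\f.(\g.(\h.((f h) (g h))))))
Step 5: (((\h.(t ((\f.(\g.(\h.((f h) (g h))))) h))) (\a.a)) (\f.(\g.(\h.((f h) (g h))))))
Step 6: ((t ((\f.(\g.(\h.((f h) (g h))))) (\a.a))) (\f.(\g.(\h.((f h) (g h))))))
Step 7: ((t (\g.(\h.(((\a.a) h) (g h))))) (\f.(\g.(\h.((f h) (g h))))))
Step 8: ((t (\g.(\h.(h (g h))))) (\f.(\g.(\h.((f h) (g h))))))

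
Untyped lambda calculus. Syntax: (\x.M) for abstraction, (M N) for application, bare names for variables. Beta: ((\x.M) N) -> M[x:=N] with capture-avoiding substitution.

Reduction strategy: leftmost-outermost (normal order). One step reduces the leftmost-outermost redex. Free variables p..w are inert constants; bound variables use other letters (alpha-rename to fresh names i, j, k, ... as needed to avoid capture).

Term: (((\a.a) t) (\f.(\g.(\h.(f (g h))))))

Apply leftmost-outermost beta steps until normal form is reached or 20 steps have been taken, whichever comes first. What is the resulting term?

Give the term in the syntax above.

Answer: (t (\f.(\g.(\h.(f (g h))))))

Derivation:
Step 0: (((\a.a) t) (\f.(\g.(\h.(f (g h))))))
Step 1: (t (\f.(\g.(\h.(f (g h))))))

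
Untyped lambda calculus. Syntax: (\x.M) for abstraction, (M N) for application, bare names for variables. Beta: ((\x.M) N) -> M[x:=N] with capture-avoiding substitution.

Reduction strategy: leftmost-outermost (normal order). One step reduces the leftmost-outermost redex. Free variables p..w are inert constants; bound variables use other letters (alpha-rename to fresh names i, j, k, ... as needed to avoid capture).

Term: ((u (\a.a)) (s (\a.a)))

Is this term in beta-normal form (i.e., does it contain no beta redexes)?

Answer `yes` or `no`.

Answer: yes

Derivation:
Term: ((u (\a.a)) (s (\a.a)))
No beta redexes found.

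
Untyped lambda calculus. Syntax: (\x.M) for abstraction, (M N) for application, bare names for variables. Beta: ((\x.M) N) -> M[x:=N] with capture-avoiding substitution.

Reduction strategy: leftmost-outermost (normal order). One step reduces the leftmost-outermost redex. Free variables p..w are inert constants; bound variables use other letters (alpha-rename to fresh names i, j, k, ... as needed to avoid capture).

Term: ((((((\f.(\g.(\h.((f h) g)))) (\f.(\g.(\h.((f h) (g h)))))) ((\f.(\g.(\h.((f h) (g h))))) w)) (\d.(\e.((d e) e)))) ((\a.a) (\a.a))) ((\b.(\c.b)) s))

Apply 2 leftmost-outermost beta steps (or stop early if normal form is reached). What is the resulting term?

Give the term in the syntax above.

Answer: ((((\h.(((\f.(\g.(\h.((f h) (g h))))) h) ((\f.(\g.(\h.((f h) (g h))))) w))) (\d.(\e.((d e) e)))) ((\a.a) (\a.a))) ((\b.(\c.b)) s))

Derivation:
Step 0: ((((((\f.(\g.(\h.((f h) g)))) (\f.(\g.(\h.((f h) (g h)))))) ((\f.(\g.(\h.((f h) (g h))))) w)) (\d.(\e.((d e) e)))) ((\a.a) (\a.a))) ((\b.(\c.b)) s))
Step 1: (((((\g.(\h.(((\f.(\g.(\h.((f h) (g h))))) h) g))) ((\f.(\g.(\h.((f h) (g h))))) w)) (\d.(\e.((d e) e)))) ((\a.a) (\a.a))) ((\b.(\c.b)) s))
Step 2: ((((\h.(((\f.(\g.(\h.((f h) (g h))))) h) ((\f.(\g.(\h.((f h) (g h))))) w))) (\d.(\e.((d e) e)))) ((\a.a) (\a.a))) ((\b.(\c.b)) s))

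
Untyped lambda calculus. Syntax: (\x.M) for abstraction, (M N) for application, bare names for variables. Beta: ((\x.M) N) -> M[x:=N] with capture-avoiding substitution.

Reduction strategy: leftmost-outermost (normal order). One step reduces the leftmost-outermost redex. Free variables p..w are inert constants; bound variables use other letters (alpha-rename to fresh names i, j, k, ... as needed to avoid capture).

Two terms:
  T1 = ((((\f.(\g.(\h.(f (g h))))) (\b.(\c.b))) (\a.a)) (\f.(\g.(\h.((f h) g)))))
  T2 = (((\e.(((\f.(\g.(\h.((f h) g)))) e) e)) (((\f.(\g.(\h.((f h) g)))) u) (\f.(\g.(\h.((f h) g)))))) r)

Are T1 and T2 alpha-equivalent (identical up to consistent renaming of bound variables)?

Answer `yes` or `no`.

Term 1: ((((\f.(\g.(\h.(f (g h))))) (\b.(\c.b))) (\a.a)) (\f.(\g.(\h.((f h) g)))))
Term 2: (((\e.(((\f.(\g.(\h.((f h) g)))) e) e)) (((\f.(\g.(\h.((f h) g)))) u) (\f.(\g.(\h.((f h) g)))))) r)
Alpha-equivalence: compare structure up to binder renaming.
Result: False

Answer: no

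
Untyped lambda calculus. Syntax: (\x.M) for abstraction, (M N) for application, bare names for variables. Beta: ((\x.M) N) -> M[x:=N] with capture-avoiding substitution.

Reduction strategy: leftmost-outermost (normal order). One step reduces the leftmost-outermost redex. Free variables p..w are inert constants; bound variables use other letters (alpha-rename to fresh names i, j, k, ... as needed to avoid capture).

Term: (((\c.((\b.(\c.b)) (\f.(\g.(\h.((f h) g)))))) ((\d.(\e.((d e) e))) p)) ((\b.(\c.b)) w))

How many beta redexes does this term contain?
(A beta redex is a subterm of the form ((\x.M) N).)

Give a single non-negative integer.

Answer: 4

Derivation:
Term: (((\c.((\b.(\c.b)) (\f.(\g.(\h.((f h) g)))))) ((\d.(\e.((d e) e))) p)) ((\b.(\c.b)) w))
  Redex: ((\c.((\b.(\c.b)) (\f.(\g.(\h.((f h) g)))))) ((\d.(\e.((d e) e))) p))
  Redex: ((\b.(\c.b)) (\f.(\g.(\h.((f h) g)))))
  Redex: ((\d.(\e.((d e) e))) p)
  Redex: ((\b.(\c.b)) w)
Total redexes: 4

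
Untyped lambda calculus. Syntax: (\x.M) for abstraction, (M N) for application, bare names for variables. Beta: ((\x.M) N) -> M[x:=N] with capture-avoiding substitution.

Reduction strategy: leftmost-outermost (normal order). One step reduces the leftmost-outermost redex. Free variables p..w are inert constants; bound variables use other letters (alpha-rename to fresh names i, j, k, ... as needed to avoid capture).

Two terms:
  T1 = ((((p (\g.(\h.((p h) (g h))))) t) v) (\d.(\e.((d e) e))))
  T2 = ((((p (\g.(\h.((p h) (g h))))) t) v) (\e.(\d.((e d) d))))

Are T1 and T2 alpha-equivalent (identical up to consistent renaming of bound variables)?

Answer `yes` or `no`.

Term 1: ((((p (\g.(\h.((p h) (g h))))) t) v) (\d.(\e.((d e) e))))
Term 2: ((((p (\g.(\h.((p h) (g h))))) t) v) (\e.(\d.((e d) d))))
Alpha-equivalence: compare structure up to binder renaming.
Result: True

Answer: yes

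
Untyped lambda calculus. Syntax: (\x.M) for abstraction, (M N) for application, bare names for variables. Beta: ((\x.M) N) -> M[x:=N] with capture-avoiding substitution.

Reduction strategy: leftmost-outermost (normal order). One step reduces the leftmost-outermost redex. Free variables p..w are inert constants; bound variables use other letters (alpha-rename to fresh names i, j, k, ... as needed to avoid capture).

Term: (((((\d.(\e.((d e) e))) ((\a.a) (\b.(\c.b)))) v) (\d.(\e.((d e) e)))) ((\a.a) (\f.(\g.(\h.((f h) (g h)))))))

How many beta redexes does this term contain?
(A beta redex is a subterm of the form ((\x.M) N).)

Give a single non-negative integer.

Term: (((((\d.(\e.((d e) e))) ((\a.a) (\b.(\c.b)))) v) (\d.(\e.((d e) e)))) ((\a.a) (\f.(\g.(\h.((f h) (g h)))))))
  Redex: ((\d.(\e.((d e) e))) ((\a.a) (\b.(\c.b))))
  Redex: ((\a.a) (\b.(\c.b)))
  Redex: ((\a.a) (\f.(\g.(\h.((f h) (g h))))))
Total redexes: 3

Answer: 3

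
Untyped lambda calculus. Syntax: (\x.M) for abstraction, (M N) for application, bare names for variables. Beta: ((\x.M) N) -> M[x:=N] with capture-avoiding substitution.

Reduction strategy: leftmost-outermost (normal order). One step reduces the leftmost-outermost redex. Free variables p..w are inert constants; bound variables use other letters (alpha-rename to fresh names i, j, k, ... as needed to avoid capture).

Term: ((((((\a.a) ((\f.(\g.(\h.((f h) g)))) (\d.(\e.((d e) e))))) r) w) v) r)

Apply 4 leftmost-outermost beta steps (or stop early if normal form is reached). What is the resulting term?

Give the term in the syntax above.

Answer: (((((\d.(\e.((d e) e))) w) r) v) r)

Derivation:
Step 0: ((((((\a.a) ((\f.(\g.(\h.((f h) g)))) (\d.(\e.((d e) e))))) r) w) v) r)
Step 1: ((((((\f.(\g.(\h.((f h) g)))) (\d.(\e.((d e) e)))) r) w) v) r)
Step 2: (((((\g.(\h.(((\d.(\e.((d e) e))) h) g))) r) w) v) r)
Step 3: ((((\h.(((\d.(\e.((d e) e))) h) r)) w) v) r)
Step 4: (((((\d.(\e.((d e) e))) w) r) v) r)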